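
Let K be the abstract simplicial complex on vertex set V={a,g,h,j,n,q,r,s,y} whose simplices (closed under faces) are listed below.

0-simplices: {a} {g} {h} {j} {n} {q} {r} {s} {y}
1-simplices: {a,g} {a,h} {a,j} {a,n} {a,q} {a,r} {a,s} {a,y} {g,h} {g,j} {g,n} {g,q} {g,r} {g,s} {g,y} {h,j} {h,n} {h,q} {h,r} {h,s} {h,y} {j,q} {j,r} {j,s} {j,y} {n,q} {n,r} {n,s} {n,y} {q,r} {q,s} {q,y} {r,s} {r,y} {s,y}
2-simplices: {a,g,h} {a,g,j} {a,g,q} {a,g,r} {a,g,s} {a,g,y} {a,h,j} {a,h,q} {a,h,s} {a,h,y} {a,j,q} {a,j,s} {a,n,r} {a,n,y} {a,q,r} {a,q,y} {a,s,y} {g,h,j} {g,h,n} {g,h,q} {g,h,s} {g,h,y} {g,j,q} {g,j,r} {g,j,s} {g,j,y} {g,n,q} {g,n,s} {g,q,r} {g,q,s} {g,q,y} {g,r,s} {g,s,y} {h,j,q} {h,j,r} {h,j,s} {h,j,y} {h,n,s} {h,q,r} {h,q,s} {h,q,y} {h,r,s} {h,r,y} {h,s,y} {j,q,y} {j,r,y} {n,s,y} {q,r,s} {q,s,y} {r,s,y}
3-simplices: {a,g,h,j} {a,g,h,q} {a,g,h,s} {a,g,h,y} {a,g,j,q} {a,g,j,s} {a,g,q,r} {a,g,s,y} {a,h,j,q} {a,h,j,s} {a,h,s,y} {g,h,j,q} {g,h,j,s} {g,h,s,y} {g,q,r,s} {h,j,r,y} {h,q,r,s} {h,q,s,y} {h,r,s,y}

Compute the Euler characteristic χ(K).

n_0=9 n_1=35 n_2=50 n_3=19
χ=+9−35+50−19=5

χ(K)=5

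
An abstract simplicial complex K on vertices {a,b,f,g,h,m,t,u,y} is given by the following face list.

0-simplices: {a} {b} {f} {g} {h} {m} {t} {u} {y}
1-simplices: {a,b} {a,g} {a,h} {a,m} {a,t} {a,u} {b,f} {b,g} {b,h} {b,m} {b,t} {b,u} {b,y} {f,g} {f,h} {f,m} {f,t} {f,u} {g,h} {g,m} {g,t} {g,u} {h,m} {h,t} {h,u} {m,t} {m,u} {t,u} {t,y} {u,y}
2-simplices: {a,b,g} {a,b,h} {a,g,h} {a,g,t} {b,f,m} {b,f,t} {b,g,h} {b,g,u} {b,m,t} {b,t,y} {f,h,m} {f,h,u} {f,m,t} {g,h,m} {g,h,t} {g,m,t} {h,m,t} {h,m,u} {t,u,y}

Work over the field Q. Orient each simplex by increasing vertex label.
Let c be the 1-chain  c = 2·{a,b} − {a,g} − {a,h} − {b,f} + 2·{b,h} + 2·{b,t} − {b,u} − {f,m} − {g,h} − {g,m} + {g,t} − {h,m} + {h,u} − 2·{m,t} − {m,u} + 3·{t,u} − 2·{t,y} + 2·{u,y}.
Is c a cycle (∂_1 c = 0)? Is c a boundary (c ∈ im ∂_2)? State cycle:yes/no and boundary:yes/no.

n_0=9 n_1=30 n_2=19  [Q]
∂1: piv[ab,ag,ah,am,at,au,bf,by] rk=8  ker:bg,bh,bm,bt,bu,fg,fh,fm,ft,fu,gh,gm,gt,gu,hm,ht,hu,mt,mu,tu,ty,uy
∂2: piv[abg,abh,agh,agt,bfm,bft,bgu,bmt,bty,fhm,fhu,ghm,ght,gmt,hmu,tuy] rk=16  ker:bgh,fmt,hmt
∂1c = 0
c vs im∂2: residual ≠ 0 ⇒ not boundary

cycle:yes boundary:no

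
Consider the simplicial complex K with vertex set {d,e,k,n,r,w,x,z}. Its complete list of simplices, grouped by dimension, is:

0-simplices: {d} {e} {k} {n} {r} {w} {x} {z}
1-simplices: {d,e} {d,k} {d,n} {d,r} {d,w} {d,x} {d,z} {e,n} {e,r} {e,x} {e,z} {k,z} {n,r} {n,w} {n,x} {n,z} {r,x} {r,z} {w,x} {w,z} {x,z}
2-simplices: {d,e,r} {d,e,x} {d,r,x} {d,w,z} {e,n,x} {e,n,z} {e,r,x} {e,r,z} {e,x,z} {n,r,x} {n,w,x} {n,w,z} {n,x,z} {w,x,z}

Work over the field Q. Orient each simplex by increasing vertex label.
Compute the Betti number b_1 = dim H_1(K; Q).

n_0=8 n_1=21 n_2=14  [Q]
∂1: piv[de,dk,dn,dr,dw,dx,dz] rk=7  ker:en,er,ex,ez,kz,nr,nw,nx,nz,rx,rz,wx,wz,xz
∂2: piv[der,dex,drx,dwz,enx,enz,erz,exz,nrx,nwx,nwz] rk=11  ker:erx,nxz,wxz
b_1=(21−7)−11=3

b_1=3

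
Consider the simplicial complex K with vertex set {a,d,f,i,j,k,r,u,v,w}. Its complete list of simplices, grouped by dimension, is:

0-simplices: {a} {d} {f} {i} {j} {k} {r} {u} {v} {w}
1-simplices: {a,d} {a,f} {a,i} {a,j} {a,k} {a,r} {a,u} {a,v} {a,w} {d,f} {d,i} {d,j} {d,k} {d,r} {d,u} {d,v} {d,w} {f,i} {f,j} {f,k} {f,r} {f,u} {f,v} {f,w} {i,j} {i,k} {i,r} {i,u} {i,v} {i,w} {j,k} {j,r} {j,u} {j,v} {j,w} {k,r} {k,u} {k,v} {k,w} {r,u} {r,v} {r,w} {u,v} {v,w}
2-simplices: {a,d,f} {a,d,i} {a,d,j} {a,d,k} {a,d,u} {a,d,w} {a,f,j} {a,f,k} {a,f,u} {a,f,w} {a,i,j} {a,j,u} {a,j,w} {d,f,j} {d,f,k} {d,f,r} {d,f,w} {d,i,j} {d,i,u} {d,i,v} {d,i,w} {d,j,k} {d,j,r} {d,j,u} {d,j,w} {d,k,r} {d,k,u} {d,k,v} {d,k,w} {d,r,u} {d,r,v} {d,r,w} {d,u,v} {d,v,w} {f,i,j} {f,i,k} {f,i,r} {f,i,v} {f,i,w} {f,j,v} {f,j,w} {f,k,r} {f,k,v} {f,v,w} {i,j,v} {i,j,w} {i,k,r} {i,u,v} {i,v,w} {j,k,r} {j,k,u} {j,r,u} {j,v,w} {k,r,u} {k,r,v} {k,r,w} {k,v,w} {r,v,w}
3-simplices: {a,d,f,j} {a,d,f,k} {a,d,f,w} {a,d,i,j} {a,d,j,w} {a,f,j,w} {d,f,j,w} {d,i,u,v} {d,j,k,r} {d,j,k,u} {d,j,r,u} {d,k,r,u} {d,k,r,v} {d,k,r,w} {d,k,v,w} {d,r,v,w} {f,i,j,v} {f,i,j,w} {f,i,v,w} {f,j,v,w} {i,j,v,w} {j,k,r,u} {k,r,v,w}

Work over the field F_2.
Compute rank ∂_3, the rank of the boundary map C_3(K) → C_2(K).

rank∂_3=19

n_0=10 n_1=44 n_2=58 n_3=23  [Z2]
∂1: piv[ad,af,ai,aj,ak,ar,au,av,aw] rk=9  ker:df,di,dj,dk,dr,du,dv,dw,fi,fj,fk,fr,fu,fv,fw,ij,ik,ir,iu,iv,iw,jk,jr,ju,jv,jw,kr,ku,kv,kw,ru,rv,rw,uv,vw
∂2: piv[adf,adi,adj,adk,adu,adw,afj,afk,afu,afw,aij,aju,ajw,dfr,diu,div,diw,djk,djr,dkr,dku,dkv,dkw,dru,drv,drw,duv,dvw,fij,fik,fir,fiv,fjv] rk=33  ker:dfj,dfk,dfw,dij,dju,djw,fiw,fjw,fkr,fkv,fvw,ijv,ijw,ikr,iuv,ivw,jkr,jku,jru,jvw,kru,krv,krw,kvw,rvw
∂3: piv[adfj,adfk,adfw,adij,adjw,afjw,diuv,djkr,djku,djru,dkru,dkrv,dkrw,dkvw,drvw,fijv,fijw,fivw,fjvw] rk=19  ker:dfjw,ijvw,jkru,krvw
rk∂_3=19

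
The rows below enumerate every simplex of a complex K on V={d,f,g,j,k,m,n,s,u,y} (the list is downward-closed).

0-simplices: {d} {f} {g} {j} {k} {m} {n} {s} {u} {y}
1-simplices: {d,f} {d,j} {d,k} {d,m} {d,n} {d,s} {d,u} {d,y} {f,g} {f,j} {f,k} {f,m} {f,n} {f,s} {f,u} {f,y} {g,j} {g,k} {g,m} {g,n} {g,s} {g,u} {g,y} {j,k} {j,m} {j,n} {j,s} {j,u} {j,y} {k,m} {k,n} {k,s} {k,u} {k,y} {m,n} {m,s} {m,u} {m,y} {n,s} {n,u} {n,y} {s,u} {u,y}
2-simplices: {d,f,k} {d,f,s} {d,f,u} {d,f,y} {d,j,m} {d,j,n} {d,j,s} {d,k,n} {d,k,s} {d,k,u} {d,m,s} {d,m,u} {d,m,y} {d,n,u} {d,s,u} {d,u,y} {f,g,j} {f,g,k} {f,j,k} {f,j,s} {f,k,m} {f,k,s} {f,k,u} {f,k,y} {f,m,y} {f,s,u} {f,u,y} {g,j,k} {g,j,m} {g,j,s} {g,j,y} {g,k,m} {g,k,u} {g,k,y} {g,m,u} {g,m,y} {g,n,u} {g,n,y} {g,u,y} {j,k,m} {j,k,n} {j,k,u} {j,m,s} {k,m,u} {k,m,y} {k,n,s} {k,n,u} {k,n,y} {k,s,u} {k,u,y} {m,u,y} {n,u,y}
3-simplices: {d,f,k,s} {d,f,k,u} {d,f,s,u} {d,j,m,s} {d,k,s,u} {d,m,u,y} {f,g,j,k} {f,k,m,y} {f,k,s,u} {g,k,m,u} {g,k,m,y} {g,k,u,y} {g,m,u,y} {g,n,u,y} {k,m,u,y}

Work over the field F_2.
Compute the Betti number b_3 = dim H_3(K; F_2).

n_0=10 n_1=43 n_2=52 n_3=15  [Z2]
∂1: piv[df,dj,dk,dm,dn,ds,du,dy,fg] rk=9  ker:fj,fk,fm,fn,fs,fu,fy,gj,gk,gm,gn,gs,gu,gy,jk,jm,jn,js,ju,jy,km,kn,ks,ku,ky,mn,ms,mu,my,ns,nu,ny,su,uy
∂2: piv[dfk,dfs,dfu,dfy,djm,djn,djs,dkn,dks,dku,dms,dmu,dmy,dnu,dsu,duy,fgj,fgk,fjk,fjs,fkm,fky,fmy,gjm,gjs,gjy,gku,gky,gnu,gny,jku,kns] rk=32  ker:fks,fku,fsu,fuy,gjk,gkm,gmu,gmy,guy,jkm,jkn,jms,kmu,kmy,knu,kny,ksu,kuy,muy,nuy
∂3: piv[dfks,dfku,dfsu,djms,dksu,dmuy,fgjk,fkmy,gkmu,gkmy,gkuy,gmuy,gnuy] rk=13  ker:fksu,kmuy
b_3=(15−13)−0=2

b_3=2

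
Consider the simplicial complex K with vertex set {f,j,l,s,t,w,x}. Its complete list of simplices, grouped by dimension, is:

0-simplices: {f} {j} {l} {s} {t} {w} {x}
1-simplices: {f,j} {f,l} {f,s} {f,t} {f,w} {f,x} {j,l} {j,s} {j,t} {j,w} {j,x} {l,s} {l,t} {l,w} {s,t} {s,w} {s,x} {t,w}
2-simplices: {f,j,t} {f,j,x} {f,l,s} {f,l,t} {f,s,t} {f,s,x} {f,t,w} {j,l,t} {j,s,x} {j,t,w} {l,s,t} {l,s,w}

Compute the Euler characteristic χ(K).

n_0=7 n_1=18 n_2=12
χ=+7−18+12=1

χ(K)=1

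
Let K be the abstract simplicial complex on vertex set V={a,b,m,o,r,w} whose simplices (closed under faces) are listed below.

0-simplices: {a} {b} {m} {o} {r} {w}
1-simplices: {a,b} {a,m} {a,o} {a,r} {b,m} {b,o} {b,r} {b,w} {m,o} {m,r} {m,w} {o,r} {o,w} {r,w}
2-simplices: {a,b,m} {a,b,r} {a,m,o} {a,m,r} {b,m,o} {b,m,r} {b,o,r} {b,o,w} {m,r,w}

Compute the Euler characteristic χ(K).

χ(K)=1

n_0=6 n_1=14 n_2=9
χ=+6−14+9=1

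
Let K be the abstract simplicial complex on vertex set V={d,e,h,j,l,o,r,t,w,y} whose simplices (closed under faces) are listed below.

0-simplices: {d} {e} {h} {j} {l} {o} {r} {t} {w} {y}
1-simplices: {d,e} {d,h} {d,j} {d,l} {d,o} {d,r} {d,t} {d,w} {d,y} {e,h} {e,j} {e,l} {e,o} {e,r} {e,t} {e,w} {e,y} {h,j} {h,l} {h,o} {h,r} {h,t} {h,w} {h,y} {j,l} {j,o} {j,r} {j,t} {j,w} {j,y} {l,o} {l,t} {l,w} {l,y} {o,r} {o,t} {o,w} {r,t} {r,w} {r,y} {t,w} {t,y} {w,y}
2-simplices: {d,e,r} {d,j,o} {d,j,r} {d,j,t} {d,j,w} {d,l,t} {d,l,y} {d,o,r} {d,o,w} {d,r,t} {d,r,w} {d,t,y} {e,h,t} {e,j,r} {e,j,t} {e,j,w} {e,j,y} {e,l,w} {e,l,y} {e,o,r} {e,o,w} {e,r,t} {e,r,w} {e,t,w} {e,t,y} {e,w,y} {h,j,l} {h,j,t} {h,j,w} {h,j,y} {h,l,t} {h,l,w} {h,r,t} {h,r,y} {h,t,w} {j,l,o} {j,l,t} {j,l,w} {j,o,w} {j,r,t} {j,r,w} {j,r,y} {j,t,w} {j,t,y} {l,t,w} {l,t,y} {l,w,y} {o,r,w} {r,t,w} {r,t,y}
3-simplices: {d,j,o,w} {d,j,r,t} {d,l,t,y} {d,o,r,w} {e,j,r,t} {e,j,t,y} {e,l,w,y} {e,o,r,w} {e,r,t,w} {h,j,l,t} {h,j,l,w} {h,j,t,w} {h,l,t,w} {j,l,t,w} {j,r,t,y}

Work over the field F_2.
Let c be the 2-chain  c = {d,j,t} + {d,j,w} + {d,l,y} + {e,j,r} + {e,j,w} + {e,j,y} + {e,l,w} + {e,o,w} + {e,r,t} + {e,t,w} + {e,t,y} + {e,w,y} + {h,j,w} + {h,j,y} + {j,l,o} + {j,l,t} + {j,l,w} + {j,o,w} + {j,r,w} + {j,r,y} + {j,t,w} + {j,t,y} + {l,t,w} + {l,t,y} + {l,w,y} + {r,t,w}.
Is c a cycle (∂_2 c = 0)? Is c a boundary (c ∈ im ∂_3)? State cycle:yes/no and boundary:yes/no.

cycle:no boundary:no

n_0=10 n_1=43 n_2=50 n_3=15  [Z2]
∂1: piv[de,dh,dj,dl,do,dr,dt,dw,dy] rk=9  ker:eh,ej,el,eo,er,et,ew,ey,hj,hl,ho,hr,ht,hw,hy,jl,jo,jr,jt,jw,jy,lo,lt,lw,ly,or,ot,ow,rt,rw,ry,tw,ty,wy
∂2: piv[der,djo,djr,djt,djw,dlt,dly,dor,dow,drt,drw,dty,eht,ejr,ejt,ejw,ejy,elw,ely,eor,etw,ety,ewy,hjl,hjt,hjw,hjy,hlt,hrt,hry,jlo] rk=31  ker:eow,ert,erw,hlw,htw,jlt,jlw,jow,jrt,jrw,jry,jtw,jty,ltw,lty,lwy,orw,rtw,rty
∂3: piv[djow,djrt,dlty,dorw,ejrt,ejty,elwy,eorw,ertw,hjlt,hjlw,hjtw,hltw,jrty] rk=14  ker:jltw
∂2c = {d,l} + {d,t} + {d,w} + {d,y} + {e,j} + {e,l} + {e,o} + {e,t} + {e,w} + {e,y} + {h,w} + {h,y} + {j,l} + {j,r} + {j,w} + {l,o} + {l,t} + {l,y} + {r,y} + {t,y}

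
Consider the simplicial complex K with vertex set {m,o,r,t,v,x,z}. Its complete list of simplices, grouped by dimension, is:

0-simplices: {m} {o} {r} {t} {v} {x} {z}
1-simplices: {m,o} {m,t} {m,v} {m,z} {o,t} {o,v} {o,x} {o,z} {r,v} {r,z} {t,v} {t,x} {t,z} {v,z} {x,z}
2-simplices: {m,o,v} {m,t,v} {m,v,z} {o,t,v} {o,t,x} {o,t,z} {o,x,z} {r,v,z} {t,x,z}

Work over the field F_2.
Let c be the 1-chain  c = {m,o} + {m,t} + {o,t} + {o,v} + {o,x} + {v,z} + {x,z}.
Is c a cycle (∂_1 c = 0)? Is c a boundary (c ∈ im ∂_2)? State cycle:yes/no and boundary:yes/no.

n_0=7 n_1=15 n_2=9  [Z2]
∂1: piv[mo,mt,mv,mz,ox,rv] rk=6  ker:ot,ov,oz,rz,tv,tx,tz,vz,xz
∂2: piv[mov,mtv,mvz,otv,otx,otz,oxz,rvz] rk=8  ker:txz
∂1c = 0
c vs im∂2: residual ≠ 0 ⇒ not boundary

cycle:yes boundary:no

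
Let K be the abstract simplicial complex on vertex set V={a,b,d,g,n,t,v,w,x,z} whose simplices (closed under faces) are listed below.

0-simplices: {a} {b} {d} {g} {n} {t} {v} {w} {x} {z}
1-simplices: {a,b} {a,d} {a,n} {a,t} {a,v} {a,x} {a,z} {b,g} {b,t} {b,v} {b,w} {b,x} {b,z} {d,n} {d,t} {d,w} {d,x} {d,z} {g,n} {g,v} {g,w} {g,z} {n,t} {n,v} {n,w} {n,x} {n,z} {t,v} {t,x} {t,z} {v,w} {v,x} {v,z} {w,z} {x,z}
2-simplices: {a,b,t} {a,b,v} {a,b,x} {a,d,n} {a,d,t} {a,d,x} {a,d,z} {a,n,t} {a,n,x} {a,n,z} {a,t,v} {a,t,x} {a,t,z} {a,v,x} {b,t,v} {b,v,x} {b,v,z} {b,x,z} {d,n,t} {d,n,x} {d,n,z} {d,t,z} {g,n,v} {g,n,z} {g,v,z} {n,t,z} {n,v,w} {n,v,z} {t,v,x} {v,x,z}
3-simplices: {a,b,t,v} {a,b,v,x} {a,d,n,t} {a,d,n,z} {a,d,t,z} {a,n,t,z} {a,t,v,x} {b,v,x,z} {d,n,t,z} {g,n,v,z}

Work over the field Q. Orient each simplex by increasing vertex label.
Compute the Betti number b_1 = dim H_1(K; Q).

n_0=10 n_1=35 n_2=30 n_3=10  [Q]
∂1: piv[ab,ad,an,at,av,ax,az,bg,bw] rk=9  ker:bt,bv,bx,bz,dn,dt,dw,dx,dz,gn,gv,gw,gz,nt,nv,nw,nx,nz,tv,tx,tz,vw,vx,vz,wz,xz
∂2: piv[abt,abv,abx,adn,adt,adx,adz,ant,anx,anz,atv,atx,atz,avx,bvz,bxz,gnv,gnz,gvz,nvw] rk=20  ker:btv,bvx,dnt,dnx,dnz,dtz,ntz,nvz,tvx,vxz
∂3: piv[abtv,abvx,adnt,adnz,adtz,antz,atvx,bvxz,gnvz] rk=9  ker:dntz
b_1=(35−9)−20=6

b_1=6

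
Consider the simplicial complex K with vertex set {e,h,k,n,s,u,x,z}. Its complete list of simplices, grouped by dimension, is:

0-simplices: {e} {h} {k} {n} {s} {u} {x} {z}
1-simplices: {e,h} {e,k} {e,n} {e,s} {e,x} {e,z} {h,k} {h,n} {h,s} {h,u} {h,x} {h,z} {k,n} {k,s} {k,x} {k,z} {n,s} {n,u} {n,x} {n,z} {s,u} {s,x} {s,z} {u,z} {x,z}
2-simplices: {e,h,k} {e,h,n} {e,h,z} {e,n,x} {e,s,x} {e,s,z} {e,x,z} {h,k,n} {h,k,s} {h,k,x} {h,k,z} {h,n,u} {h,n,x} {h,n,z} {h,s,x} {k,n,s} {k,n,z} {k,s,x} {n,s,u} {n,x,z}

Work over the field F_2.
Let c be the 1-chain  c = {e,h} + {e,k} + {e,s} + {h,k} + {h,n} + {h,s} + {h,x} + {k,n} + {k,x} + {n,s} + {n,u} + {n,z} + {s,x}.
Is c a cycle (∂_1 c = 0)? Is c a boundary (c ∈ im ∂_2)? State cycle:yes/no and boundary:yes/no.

cycle:no boundary:no

n_0=8 n_1=25 n_2=20  [Z2]
∂1: piv[eh,ek,en,es,ex,ez,hu] rk=7  ker:hk,hn,hs,hx,hz,kn,ks,kx,kz,ns,nu,nx,nz,su,sx,sz,uz,xz
∂2: piv[ehk,ehn,ehz,enx,esx,esz,exz,hkn,hks,hkx,hkz,hnu,hnx,hnz,hsx,kns,nsu] rk=17  ker:knz,ksx,nxz
∂1c = {e} + {h} + {n} + {u} + {x} + {z}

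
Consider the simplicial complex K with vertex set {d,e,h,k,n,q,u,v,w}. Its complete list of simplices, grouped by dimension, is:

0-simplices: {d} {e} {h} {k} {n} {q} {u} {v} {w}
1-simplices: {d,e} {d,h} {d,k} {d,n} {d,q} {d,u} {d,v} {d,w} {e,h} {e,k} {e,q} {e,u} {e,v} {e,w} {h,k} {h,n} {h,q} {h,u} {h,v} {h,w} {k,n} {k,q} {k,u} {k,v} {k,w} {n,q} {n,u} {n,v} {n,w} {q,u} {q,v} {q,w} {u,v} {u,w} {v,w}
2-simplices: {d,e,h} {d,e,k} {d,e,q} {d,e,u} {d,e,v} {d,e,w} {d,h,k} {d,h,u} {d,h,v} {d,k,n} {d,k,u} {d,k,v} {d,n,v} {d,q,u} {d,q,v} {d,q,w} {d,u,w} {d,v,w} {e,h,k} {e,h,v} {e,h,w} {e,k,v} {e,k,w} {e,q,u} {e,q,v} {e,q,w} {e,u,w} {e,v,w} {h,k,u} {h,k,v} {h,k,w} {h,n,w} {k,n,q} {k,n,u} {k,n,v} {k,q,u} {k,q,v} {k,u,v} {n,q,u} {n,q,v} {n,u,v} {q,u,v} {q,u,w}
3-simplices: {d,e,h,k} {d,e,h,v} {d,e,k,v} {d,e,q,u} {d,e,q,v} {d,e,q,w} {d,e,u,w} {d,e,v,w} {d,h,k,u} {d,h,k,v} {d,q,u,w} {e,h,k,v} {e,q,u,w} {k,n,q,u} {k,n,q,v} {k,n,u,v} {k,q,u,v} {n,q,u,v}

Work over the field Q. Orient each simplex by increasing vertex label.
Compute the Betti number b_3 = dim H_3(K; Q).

n_0=9 n_1=35 n_2=43 n_3=18  [Q]
∂1: piv[de,dh,dk,dn,dq,du,dv,dw] rk=8  ker:eh,ek,eq,eu,ev,ew,hk,hn,hq,hu,hv,hw,kn,kq,ku,kv,kw,nq,nu,nv,nw,qu,qv,qw,uv,uw,vw
∂2: piv[deh,dek,deq,deu,dev,dew,dhk,dhu,dhv,dkn,dku,dkv,dnv,dqu,dqv,dqw,duw,dvw,ehw,ekw,hnw,knq,knu,kqu,kuv] rk=25  ker:ehk,ehv,ekv,equ,eqv,eqw,euw,evw,hku,hkv,hkw,knv,kqv,nqu,nqv,nuv,quv,quw
∂3: piv[dehk,dehv,dekv,dequ,deqv,deqw,deuw,devw,dhku,dhkv,dquw,knqu,knqv,knuv,kquv] rk=15  ker:ehkv,equw,nquv
b_3=(18−15)−0=3

b_3=3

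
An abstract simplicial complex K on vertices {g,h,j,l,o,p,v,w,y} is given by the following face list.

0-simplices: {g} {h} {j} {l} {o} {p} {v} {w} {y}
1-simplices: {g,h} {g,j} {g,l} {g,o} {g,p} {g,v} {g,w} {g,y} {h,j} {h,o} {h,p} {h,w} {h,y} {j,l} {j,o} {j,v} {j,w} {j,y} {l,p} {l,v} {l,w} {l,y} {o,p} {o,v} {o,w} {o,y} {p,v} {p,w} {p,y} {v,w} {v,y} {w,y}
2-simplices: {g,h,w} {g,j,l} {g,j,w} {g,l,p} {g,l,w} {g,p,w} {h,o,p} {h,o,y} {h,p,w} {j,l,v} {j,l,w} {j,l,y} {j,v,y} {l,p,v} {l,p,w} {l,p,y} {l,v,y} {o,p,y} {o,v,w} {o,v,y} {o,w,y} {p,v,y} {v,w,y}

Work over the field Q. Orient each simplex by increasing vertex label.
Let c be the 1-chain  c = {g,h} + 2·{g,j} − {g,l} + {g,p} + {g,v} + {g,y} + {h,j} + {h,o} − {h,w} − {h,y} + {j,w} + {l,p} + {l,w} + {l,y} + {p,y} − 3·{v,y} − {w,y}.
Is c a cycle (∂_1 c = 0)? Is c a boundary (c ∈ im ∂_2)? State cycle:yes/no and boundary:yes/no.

n_0=9 n_1=32 n_2=23  [Q]
∂1: piv[gh,gj,gl,go,gp,gv,gw,gy] rk=8  ker:hj,ho,hp,hw,hy,jl,jo,jv,jw,jy,lp,lv,lw,ly,op,ov,ow,oy,pv,pw,py,vw,vy,wy
∂2: piv[ghw,gjl,gjw,glp,glw,gpw,hop,hoy,hpw,jlv,jly,jvy,lpv,lpy,opy,ovw,ovy,owy] rk=18  ker:jlw,lpw,lvy,pvy,vwy
∂1c = −5·{g} + {h} + 2·{j} − 4·{l} + {o} + {p} + 4·{v} + 2·{w} − 2·{y}

cycle:no boundary:no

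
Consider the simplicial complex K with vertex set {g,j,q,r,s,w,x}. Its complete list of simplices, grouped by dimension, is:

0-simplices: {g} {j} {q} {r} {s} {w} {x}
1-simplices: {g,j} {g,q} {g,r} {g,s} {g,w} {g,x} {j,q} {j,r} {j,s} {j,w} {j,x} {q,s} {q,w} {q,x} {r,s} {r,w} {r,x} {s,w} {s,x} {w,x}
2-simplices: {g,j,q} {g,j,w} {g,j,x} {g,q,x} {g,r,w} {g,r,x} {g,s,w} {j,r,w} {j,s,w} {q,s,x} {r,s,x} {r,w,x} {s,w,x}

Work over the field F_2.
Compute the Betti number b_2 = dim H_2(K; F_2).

n_0=7 n_1=20 n_2=13  [Z2]
∂1: piv[gj,gq,gr,gs,gw,gx] rk=6  ker:jq,jr,js,jw,jx,qs,qw,qx,rs,rw,rx,sw,sx,wx
∂2: piv[gjq,gjw,gjx,gqx,grw,grx,gsw,jrw,jsw,qsx,rsx,rwx,swx] rk=13
b_2=(13−13)−0=0

b_2=0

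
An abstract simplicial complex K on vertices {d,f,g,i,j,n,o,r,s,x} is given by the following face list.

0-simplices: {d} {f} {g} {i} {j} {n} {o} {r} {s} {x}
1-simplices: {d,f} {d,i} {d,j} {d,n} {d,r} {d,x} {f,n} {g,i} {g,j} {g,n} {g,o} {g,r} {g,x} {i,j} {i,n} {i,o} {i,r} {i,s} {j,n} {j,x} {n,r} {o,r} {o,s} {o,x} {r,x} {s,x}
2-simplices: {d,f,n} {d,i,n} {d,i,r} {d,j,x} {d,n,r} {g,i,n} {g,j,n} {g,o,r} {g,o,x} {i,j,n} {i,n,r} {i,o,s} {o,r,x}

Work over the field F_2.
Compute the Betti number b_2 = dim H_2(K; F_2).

b_2=1

n_0=10 n_1=26 n_2=13  [Z2]
∂1: piv[df,di,dj,dn,dr,dx,gi,go,is] rk=9  ker:fn,gj,gn,gr,gx,ij,in,io,ir,jn,jx,nr,or,os,ox,rx,sx
∂2: piv[dfn,din,dir,djx,dnr,gin,gjn,gor,gox,ijn,ios,orx] rk=12  ker:inr
b_2=(13−12)−0=1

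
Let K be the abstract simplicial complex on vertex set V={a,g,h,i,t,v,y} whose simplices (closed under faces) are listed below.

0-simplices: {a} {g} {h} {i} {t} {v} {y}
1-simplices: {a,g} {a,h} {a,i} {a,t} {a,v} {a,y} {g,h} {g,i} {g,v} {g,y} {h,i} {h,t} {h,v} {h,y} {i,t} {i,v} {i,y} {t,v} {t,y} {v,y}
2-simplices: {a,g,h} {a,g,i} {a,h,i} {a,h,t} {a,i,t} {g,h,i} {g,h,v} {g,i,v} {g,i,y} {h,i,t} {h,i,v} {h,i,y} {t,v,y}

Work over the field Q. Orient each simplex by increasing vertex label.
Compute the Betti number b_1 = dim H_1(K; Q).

n_0=7 n_1=20 n_2=13  [Q]
∂1: piv[ag,ah,ai,at,av,ay] rk=6  ker:gh,gi,gv,gy,hi,ht,hv,hy,it,iv,iy,tv,ty,vy
∂2: piv[agh,agi,ahi,aht,ait,ghv,giv,giy,hiy,tvy] rk=10  ker:ghi,hit,hiv
b_1=(20−6)−10=4

b_1=4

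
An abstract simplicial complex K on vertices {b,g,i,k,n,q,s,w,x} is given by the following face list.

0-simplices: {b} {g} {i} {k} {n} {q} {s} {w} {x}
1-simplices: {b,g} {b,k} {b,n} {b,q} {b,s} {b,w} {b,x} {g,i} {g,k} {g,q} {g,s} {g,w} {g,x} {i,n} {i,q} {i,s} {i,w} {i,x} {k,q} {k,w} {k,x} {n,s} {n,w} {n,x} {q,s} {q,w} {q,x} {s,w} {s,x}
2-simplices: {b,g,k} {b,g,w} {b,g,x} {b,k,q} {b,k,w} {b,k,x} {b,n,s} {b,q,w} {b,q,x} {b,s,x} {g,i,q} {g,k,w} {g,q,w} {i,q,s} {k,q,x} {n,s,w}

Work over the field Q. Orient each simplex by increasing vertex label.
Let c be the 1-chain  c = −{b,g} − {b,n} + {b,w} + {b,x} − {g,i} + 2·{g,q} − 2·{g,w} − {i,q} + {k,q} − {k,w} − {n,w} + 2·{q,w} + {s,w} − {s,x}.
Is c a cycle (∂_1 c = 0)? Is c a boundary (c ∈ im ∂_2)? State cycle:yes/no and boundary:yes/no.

cycle:yes boundary:yes

n_0=9 n_1=29 n_2=16  [Q]
∂1: piv[bg,bk,bn,bq,bs,bw,bx,gi] rk=8  ker:gk,gq,gs,gw,gx,in,iq,is,iw,ix,kq,kw,kx,ns,nw,nx,qs,qw,qx,sw,sx
∂2: piv[bgk,bgw,bgx,bkq,bkw,bkx,bns,bqw,bqx,bsx,giq,gqw,iqs,nsw] rk=14  ker:gkw,kqx
∂1c = 0
c vs im∂2: reduces to 0 ⇒ boundary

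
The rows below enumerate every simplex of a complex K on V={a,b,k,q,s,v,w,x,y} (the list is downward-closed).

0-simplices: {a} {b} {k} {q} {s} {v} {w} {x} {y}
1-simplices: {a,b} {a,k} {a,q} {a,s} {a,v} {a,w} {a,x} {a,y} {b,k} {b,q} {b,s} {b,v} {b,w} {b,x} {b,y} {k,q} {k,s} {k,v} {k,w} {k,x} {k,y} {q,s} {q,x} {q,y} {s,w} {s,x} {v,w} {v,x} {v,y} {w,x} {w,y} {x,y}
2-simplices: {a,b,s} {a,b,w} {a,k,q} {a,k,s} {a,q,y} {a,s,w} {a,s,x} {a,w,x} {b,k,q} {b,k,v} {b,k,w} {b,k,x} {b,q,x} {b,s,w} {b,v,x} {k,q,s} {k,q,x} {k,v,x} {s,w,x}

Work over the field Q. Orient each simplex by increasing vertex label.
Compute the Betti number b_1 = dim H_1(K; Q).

n_0=9 n_1=32 n_2=19  [Q]
∂1: piv[ab,ak,aq,as,av,aw,ax,ay] rk=8  ker:bk,bq,bs,bv,bw,bx,by,kq,ks,kv,kw,kx,ky,qs,qx,qy,sw,sx,vw,vx,vy,wx,wy,xy
∂2: piv[abs,abw,akq,aks,aqy,asw,asx,awx,bkq,bkv,bkw,bkx,bqx,bvx,kqs] rk=15  ker:bsw,kqx,kvx,swx
b_1=(32−8)−15=9

b_1=9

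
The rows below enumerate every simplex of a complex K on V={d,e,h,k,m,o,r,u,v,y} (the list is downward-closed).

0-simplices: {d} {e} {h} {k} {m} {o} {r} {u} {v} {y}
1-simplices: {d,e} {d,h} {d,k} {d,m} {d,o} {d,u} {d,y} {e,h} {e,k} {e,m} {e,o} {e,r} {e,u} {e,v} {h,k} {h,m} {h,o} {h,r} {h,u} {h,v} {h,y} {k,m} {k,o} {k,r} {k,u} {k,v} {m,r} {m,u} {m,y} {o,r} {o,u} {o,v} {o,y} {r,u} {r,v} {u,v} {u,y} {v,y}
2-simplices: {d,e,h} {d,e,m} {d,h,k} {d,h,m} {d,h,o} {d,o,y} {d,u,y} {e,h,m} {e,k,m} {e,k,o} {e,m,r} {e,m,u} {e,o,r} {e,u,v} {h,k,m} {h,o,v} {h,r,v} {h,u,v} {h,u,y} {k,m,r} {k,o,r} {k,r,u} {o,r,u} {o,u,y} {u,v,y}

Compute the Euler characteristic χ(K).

n_0=10 n_1=38 n_2=25
χ=+10−38+25=-3

χ(K)=-3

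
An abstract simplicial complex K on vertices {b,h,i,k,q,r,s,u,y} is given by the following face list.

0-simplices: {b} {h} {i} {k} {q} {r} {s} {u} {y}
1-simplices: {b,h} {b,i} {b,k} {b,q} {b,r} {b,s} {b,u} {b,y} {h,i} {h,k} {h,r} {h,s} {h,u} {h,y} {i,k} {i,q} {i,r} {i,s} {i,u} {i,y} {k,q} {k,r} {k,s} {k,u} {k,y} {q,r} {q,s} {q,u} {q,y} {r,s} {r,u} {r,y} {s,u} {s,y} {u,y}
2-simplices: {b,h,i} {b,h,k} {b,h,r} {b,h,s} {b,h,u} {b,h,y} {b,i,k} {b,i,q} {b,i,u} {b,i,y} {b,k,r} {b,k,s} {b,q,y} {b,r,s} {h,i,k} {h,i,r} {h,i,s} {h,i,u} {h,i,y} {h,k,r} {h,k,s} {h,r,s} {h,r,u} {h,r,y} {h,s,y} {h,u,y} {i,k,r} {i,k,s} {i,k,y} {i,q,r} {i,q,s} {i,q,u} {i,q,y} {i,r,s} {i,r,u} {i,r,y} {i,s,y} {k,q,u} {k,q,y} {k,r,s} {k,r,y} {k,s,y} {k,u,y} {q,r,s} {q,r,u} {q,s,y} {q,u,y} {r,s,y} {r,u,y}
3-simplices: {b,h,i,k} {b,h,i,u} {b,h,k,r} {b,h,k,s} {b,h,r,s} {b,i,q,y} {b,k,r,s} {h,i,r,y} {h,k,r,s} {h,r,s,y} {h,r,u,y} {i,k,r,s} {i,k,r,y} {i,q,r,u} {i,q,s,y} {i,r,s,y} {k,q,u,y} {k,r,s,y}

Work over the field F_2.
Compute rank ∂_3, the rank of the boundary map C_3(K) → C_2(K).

rank∂_3=17

n_0=9 n_1=35 n_2=49 n_3=18  [Z2]
∂1: piv[bh,bi,bk,bq,br,bs,bu,by] rk=8  ker:hi,hk,hr,hs,hu,hy,ik,iq,ir,is,iu,iy,kq,kr,ks,ku,ky,qr,qs,qu,qy,rs,ru,ry,su,sy,uy
∂2: piv[bhi,bhk,bhr,bhs,bhu,bhy,bik,biq,biu,biy,bkr,bks,bqy,brs,hir,his,hru,hry,hsy,huy,iky,iqr,iqs,iqu,kqu,kqy] rk=26  ker:hik,hiu,hiy,hkr,hks,hrs,ikr,iks,iqy,irs,iru,iry,isy,krs,kry,ksy,kuy,qrs,qru,qsy,quy,rsy,ruy
∂3: piv[bhik,bhiu,bhkr,bhks,bhrs,biqy,bkrs,hiry,hrsy,hruy,ikrs,ikry,iqru,iqsy,irsy,kquy,krsy] rk=17  ker:hkrs
rk∂_3=17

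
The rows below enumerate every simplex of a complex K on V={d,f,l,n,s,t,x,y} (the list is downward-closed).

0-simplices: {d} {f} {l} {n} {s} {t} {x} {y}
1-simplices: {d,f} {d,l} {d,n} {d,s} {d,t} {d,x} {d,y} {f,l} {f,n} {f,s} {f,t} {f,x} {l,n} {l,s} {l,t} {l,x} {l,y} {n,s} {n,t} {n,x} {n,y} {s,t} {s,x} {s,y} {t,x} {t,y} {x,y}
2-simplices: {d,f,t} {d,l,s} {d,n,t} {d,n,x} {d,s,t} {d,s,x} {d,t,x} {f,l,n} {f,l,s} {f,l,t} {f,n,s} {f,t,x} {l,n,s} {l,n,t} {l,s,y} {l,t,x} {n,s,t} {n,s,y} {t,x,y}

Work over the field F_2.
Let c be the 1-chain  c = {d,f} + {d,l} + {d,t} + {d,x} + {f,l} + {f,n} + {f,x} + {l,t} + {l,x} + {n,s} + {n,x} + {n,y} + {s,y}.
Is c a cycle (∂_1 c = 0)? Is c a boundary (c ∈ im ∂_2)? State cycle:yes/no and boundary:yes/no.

cycle:yes boundary:yes

n_0=8 n_1=27 n_2=19  [Z2]
∂1: piv[df,dl,dn,ds,dt,dx,dy] rk=7  ker:fl,fn,fs,ft,fx,ln,ls,lt,lx,ly,ns,nt,nx,ny,st,sx,sy,tx,ty,xy
∂2: piv[dft,dls,dnt,dnx,dst,dsx,dtx,fln,fls,flt,fns,ftx,lnt,lsy,ltx,nst,nsy,txy] rk=18  ker:lns
∂1c = 0
c vs im∂2: reduces to 0 ⇒ boundary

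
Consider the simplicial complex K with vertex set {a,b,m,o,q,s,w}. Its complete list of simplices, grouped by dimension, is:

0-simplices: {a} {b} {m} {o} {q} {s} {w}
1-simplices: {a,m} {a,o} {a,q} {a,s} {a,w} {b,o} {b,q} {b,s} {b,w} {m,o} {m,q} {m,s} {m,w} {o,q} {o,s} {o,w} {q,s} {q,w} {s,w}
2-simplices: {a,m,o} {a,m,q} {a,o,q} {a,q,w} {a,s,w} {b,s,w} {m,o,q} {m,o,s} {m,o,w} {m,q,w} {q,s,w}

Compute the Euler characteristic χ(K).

χ(K)=-1

n_0=7 n_1=19 n_2=11
χ=+7−19+11=-1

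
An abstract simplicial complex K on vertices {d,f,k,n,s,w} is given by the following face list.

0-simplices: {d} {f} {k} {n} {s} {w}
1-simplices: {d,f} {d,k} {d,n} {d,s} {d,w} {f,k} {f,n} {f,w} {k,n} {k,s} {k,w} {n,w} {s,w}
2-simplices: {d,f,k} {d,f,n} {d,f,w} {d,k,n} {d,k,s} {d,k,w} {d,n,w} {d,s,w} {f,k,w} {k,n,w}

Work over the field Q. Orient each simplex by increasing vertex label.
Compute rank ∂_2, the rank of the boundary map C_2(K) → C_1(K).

rank∂_2=8

n_0=6 n_1=13 n_2=10  [Q]
∂1: piv[df,dk,dn,ds,dw] rk=5  ker:fk,fn,fw,kn,ks,kw,nw,sw
∂2: piv[dfk,dfn,dfw,dkn,dks,dkw,dnw,dsw] rk=8  ker:fkw,knw
rk∂_2=8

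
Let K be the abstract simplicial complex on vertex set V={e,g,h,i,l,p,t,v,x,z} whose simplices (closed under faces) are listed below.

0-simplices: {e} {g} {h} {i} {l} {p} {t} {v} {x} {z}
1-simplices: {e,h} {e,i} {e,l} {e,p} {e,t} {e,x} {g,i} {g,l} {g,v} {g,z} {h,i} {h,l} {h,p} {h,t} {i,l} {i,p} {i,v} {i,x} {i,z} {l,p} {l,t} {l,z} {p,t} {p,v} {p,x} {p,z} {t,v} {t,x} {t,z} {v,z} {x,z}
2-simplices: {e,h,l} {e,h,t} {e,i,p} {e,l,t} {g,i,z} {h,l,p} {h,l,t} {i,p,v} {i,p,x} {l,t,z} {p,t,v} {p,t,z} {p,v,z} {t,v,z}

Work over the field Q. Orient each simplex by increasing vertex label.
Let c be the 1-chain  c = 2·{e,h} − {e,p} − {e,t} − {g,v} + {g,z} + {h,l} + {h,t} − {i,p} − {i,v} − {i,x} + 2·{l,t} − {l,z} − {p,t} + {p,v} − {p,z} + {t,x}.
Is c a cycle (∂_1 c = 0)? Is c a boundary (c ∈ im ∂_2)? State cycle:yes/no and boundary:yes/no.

cycle:no boundary:no

n_0=10 n_1=31 n_2=14  [Q]
∂1: piv[eh,ei,el,ep,et,ex,gi,gv,gz] rk=9  ker:gl,hi,hl,hp,ht,il,ip,iv,ix,iz,lp,lt,lz,pt,pv,px,pz,tv,tx,tz,vz,xz
∂2: piv[ehl,eht,eip,elt,giz,hlp,ipv,ipx,ltz,ptv,ptz,pvz] rk=12  ker:hlt,tvz
∂1c = 3·{i} − {p} − {v} − {z}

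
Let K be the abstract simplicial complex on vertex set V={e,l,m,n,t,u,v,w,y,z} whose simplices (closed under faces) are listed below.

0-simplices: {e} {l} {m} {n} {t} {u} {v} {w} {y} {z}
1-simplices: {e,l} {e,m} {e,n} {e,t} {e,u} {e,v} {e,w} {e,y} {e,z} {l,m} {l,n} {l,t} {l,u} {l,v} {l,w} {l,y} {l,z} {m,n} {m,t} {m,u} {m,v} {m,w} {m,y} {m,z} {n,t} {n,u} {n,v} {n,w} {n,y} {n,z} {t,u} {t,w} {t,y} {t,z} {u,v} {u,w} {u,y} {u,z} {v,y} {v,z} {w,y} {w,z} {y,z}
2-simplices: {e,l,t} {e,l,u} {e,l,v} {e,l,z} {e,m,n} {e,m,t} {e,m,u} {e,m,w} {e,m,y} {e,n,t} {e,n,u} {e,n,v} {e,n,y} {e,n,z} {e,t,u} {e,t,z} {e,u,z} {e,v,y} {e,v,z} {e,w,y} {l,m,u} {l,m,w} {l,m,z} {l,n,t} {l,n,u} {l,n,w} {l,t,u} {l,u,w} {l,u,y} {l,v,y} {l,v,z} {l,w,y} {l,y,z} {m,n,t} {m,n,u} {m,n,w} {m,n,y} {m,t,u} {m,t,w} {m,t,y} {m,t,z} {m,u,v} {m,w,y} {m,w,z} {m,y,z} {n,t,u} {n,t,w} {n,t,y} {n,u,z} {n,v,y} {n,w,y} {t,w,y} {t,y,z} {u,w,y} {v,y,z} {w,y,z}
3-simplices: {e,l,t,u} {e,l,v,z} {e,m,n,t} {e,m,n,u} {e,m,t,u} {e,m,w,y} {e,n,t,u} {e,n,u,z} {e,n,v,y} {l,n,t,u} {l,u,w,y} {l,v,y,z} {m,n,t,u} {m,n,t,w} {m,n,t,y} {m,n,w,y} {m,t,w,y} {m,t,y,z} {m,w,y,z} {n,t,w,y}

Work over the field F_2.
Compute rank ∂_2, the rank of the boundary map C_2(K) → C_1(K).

n_0=10 n_1=43 n_2=56 n_3=20  [Z2]
∂1: piv[el,em,en,et,eu,ev,ew,ey,ez] rk=9  ker:lm,ln,lt,lu,lv,lw,ly,lz,mn,mt,mu,mv,mw,my,mz,nt,nu,nv,nw,ny,nz,tu,tw,ty,tz,uv,uw,uy,uz,vy,vz,wy,wz,yz
∂2: piv[elt,elu,elv,elz,emn,emt,emu,emw,emy,ent,enu,env,eny,enz,etu,etz,euz,evy,evz,ewy,lmu,lmw,lmz,lnt,lnw,luw,luy,lvy,lyz,mtw,mty,muv,mwz] rk=33  ker:lnu,ltu,lvz,lwy,mnt,mnu,mnw,mny,mtu,mtz,mwy,myz,ntu,ntw,nty,nuz,nvy,nwy,twy,tyz,uwy,vyz,wyz
∂3: piv[eltu,elvz,emnt,emnu,emtu,emwy,entu,enuz,envy,lntu,luwy,lvyz,mntw,mnty,mnwy,mtwy,mtyz,mwyz] rk=18  ker:mntu,ntwy
rk∂_2=33

rank∂_2=33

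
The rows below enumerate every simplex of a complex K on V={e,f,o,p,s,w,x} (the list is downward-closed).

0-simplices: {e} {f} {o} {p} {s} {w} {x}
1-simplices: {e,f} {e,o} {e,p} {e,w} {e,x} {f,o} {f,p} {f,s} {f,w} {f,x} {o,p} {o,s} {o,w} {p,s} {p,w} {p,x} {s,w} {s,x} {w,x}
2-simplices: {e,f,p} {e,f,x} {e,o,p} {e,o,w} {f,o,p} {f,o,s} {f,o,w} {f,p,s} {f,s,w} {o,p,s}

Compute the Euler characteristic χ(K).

χ(K)=-2

n_0=7 n_1=19 n_2=10
χ=+7−19+10=-2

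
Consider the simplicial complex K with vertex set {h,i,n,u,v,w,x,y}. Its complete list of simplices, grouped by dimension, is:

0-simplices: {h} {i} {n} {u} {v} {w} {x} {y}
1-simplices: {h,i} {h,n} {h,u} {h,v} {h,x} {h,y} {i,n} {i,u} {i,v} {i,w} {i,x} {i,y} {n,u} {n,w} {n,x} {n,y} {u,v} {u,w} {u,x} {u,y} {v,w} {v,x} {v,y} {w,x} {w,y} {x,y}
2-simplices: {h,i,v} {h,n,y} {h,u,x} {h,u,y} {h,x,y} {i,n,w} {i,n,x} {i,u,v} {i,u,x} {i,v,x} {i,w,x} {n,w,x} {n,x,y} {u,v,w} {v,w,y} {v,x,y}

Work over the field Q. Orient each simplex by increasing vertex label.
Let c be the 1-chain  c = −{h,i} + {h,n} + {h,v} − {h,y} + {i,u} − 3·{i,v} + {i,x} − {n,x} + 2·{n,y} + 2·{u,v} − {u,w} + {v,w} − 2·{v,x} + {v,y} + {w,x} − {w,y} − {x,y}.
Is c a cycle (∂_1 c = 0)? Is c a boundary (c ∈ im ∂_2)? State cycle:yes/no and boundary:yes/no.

cycle:yes boundary:no

n_0=8 n_1=26 n_2=16  [Q]
∂1: piv[hi,hn,hu,hv,hx,hy,iw] rk=7  ker:in,iu,iv,ix,iy,nu,nw,nx,ny,uv,uw,ux,uy,vw,vx,vy,wx,wy,xy
∂2: piv[hiv,hny,hux,huy,hxy,inw,inx,iuv,iux,ivx,iwx,nxy,uvw,vwy,vxy] rk=15  ker:nwx
∂1c = 0
c vs im∂2: residual ≠ 0 ⇒ not boundary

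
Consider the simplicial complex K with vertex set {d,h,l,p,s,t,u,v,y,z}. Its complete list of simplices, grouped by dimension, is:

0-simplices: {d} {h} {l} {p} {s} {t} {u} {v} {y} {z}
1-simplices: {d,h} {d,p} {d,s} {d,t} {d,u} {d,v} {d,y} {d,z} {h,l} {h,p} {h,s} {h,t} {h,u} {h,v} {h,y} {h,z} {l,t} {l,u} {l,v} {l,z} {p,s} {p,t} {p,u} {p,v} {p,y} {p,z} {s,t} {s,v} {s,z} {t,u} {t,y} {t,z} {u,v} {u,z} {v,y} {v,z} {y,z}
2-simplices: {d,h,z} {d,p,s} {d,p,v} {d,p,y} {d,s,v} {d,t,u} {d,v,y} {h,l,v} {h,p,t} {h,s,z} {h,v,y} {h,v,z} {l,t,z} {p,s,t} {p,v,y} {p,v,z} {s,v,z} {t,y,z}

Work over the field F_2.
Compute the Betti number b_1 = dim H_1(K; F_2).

b_1=11

n_0=10 n_1=37 n_2=18  [Z2]
∂1: piv[dh,dp,ds,dt,du,dv,dy,dz,hl] rk=9  ker:hp,hs,ht,hu,hv,hy,hz,lt,lu,lv,lz,ps,pt,pu,pv,py,pz,st,sv,sz,tu,ty,tz,uv,uz,vy,vz,yz
∂2: piv[dhz,dps,dpv,dpy,dsv,dtu,dvy,hlv,hpt,hsz,hvy,hvz,ltz,pst,pvz,svz,tyz] rk=17  ker:pvy
b_1=(37−9)−17=11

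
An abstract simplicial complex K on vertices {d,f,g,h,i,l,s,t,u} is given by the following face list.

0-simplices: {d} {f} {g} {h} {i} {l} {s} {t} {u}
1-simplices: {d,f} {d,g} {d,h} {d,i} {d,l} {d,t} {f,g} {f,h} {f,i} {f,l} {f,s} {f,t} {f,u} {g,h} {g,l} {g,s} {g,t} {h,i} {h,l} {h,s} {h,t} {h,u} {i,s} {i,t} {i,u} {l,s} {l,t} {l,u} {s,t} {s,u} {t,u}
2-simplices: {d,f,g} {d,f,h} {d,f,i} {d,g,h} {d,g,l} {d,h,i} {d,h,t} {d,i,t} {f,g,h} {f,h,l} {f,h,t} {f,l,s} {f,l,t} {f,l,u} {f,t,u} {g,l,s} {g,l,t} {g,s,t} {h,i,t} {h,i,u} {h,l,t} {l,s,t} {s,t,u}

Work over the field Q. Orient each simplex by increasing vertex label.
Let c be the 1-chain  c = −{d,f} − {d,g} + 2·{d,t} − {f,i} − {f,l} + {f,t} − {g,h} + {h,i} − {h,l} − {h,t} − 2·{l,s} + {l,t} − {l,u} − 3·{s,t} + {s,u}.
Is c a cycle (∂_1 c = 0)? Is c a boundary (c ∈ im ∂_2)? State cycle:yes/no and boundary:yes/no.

n_0=9 n_1=31 n_2=23  [Q]
∂1: piv[df,dg,dh,di,dl,dt,fs,fu] rk=8  ker:fg,fh,fi,fl,ft,gh,gl,gs,gt,hi,hl,hs,ht,hu,is,it,iu,ls,lt,lu,st,su,tu
∂2: piv[dfg,dfh,dfi,dgh,dgl,dhi,dht,dit,fhl,fht,fls,flt,flu,ftu,gls,glt,gst,hiu,stu] rk=19  ker:fgh,hit,hlt,lst
∂1c = 0
c vs im∂2: reduces to 0 ⇒ boundary

cycle:yes boundary:yes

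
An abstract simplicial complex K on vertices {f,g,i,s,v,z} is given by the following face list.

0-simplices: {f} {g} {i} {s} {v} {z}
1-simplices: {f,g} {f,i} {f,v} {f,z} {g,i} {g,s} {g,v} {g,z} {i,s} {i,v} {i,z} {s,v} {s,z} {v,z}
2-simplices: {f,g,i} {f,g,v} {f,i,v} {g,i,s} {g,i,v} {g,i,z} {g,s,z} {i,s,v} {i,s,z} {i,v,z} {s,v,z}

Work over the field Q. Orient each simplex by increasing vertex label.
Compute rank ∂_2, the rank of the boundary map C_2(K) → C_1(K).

n_0=6 n_1=14 n_2=11  [Q]
∂1: piv[fg,fi,fv,fz,gs] rk=5  ker:gi,gv,gz,is,iv,iz,sv,sz,vz
∂2: piv[fgi,fgv,fiv,gis,giz,gsz,isv,ivz] rk=8  ker:giv,isz,svz
rk∂_2=8

rank∂_2=8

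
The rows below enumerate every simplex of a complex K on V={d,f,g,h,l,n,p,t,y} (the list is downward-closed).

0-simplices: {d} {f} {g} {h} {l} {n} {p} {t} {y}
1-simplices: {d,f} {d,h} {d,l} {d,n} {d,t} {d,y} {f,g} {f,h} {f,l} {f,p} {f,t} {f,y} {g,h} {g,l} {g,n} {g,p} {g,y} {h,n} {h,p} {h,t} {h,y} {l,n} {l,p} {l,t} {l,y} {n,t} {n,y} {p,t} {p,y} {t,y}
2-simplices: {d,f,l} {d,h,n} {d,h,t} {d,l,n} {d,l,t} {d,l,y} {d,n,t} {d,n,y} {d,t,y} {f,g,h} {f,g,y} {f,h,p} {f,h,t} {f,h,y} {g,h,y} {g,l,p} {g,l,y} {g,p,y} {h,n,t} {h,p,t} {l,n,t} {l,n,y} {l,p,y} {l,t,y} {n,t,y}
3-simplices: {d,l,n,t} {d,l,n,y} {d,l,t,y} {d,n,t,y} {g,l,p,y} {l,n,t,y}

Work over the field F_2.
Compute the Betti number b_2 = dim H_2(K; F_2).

n_0=9 n_1=30 n_2=25 n_3=6  [Z2]
∂1: piv[df,dh,dl,dn,dt,dy,fg,fp] rk=8  ker:fh,fl,ft,fy,gh,gl,gn,gp,gy,hn,hp,ht,hy,ln,lp,lt,ly,nt,ny,pt,py,ty
∂2: piv[dfl,dhn,dht,dln,dlt,dly,dnt,dny,dty,fgh,fgy,fhp,fht,fhy,glp,gly,gpy,hpt] rk=18  ker:ghy,hnt,lnt,lny,lpy,lty,nty
∂3: piv[dlnt,dlny,dlty,dnty,glpy] rk=5  ker:lnty
b_2=(25−18)−5=2

b_2=2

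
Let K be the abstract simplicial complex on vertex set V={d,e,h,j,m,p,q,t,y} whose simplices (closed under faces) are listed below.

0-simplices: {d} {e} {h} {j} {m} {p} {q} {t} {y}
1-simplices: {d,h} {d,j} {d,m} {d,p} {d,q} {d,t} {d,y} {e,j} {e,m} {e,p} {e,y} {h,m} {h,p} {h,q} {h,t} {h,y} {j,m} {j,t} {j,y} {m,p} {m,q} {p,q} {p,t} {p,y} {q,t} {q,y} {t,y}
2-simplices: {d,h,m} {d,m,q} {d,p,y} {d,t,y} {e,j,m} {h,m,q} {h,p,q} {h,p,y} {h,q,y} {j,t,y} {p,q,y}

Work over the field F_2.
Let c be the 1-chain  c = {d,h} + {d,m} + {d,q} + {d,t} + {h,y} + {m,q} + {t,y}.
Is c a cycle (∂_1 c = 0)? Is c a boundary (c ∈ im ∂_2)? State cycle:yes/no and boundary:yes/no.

n_0=9 n_1=27 n_2=11  [Z2]
∂1: piv[dh,dj,dm,dp,dq,dt,dy,ej] rk=8  ker:em,ep,ey,hm,hp,hq,ht,hy,jm,jt,jy,mp,mq,pq,pt,py,qt,qy,ty
∂2: piv[dhm,dmq,dpy,dty,ejm,hmq,hpq,hpy,hqy,jty] rk=10  ker:pqy
∂1c = 0
c vs im∂2: residual ≠ 0 ⇒ not boundary

cycle:yes boundary:no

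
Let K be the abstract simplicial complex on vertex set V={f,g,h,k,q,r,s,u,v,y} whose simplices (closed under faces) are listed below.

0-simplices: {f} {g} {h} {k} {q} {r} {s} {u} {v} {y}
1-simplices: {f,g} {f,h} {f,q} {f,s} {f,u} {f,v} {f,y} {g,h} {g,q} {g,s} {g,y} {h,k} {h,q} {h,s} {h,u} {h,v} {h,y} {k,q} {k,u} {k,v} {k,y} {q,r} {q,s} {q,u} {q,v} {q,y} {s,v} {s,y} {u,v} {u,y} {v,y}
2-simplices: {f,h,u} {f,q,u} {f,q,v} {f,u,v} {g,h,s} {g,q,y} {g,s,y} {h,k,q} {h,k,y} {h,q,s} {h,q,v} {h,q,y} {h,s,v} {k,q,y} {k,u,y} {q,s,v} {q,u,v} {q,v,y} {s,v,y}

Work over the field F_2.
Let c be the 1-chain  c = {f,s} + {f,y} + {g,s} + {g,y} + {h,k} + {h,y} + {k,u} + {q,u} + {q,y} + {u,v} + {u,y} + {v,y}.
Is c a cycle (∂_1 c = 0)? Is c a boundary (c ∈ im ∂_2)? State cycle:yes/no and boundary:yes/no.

cycle:yes boundary:no

n_0=10 n_1=31 n_2=19  [Z2]
∂1: piv[fg,fh,fq,fs,fu,fv,fy,hk,qr] rk=9  ker:gh,gq,gs,gy,hq,hs,hu,hv,hy,kq,ku,kv,ky,qs,qu,qv,qy,sv,sy,uv,uy,vy
∂2: piv[fhu,fqu,fqv,fuv,ghs,gqy,gsy,hkq,hky,hqs,hqv,hqy,hsv,kuy,qvy,svy] rk=16  ker:kqy,qsv,quv
∂1c = 0
c vs im∂2: residual ≠ 0 ⇒ not boundary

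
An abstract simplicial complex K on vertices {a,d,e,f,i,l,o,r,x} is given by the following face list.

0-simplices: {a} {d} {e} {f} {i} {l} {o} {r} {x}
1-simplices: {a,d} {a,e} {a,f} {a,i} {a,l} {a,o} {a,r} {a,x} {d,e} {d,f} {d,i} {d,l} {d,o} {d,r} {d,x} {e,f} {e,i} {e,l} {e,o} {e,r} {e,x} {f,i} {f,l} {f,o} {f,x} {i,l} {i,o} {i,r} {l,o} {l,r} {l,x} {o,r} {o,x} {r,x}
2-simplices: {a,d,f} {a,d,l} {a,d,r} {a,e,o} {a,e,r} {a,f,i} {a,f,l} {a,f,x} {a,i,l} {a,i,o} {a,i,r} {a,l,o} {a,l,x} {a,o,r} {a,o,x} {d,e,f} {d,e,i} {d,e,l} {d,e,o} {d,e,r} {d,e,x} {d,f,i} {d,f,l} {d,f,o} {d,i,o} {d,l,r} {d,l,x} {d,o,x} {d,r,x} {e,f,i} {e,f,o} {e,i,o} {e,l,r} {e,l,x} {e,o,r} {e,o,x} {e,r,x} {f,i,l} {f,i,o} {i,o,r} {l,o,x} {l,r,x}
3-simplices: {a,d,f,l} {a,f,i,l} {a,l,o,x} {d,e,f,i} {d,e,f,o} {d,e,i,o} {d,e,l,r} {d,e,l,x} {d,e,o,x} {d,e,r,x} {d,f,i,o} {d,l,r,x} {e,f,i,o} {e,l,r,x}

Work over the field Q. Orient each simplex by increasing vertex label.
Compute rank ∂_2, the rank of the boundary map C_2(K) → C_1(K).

n_0=9 n_1=34 n_2=42 n_3=14  [Q]
∂1: piv[ad,ae,af,ai,al,ao,ar,ax] rk=8  ker:de,df,di,dl,do,dr,dx,ef,ei,el,eo,er,ex,fi,fl,fo,fx,il,io,ir,lo,lr,lx,or,ox,rx
∂2: piv[adf,adl,adr,aeo,aer,afi,afl,afx,ail,aio,air,alo,alx,aor,aox,def,dei,del,deo,der,dex,dfi,dfo,dlr,dlx,drx] rk=26  ker:dfl,dio,dox,efi,efo,eio,elr,elx,eor,eox,erx,fil,fio,ior,lox,lrx
∂3: piv[adfl,afil,alox,defi,defo,deio,delr,delx,deox,derx,dfio,dlrx] rk=12  ker:efio,elrx
rk∂_2=26

rank∂_2=26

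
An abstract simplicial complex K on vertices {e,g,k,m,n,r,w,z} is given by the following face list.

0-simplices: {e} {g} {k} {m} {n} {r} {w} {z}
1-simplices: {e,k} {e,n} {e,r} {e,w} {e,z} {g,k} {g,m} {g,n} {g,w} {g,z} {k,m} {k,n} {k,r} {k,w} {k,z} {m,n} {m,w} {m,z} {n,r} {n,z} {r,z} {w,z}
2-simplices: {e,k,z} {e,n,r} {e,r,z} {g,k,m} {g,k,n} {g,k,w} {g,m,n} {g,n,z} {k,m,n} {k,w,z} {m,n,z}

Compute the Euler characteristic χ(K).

χ(K)=-3

n_0=8 n_1=22 n_2=11
χ=+8−22+11=-3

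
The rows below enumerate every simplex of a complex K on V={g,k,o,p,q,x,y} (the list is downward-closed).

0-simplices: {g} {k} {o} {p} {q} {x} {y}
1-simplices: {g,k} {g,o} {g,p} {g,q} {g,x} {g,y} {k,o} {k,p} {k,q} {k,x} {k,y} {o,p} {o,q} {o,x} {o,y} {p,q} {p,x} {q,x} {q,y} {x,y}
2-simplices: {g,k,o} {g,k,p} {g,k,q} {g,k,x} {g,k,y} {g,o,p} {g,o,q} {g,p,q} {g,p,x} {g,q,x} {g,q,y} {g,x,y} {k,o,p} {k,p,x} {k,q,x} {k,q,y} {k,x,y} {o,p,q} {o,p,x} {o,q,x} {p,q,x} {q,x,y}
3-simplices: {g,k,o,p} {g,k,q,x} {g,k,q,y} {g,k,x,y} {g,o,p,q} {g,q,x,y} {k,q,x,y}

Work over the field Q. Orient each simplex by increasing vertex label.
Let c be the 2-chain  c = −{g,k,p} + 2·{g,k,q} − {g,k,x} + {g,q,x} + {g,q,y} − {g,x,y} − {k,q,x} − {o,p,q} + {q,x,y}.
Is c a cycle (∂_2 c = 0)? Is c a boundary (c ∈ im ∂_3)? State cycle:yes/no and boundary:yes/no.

n_0=7 n_1=20 n_2=22 n_3=7  [Q]
∂1: piv[gk,go,gp,gq,gx,gy] rk=6  ker:ko,kp,kq,kx,ky,op,oq,ox,oy,pq,px,qx,qy,xy
∂2: piv[gko,gkp,gkq,gkx,gky,gop,goq,gpq,gpx,gqx,gqy,gxy,opx] rk=13  ker:kop,kpx,kqx,kqy,kxy,opq,oqx,pqx,qxy
∂3: piv[gkop,gkqx,gkqy,gkxy,gopq,gqxy] rk=6  ker:kqxy
∂2c = {g,p} − {g,x} − {k,p} + {k,q} − {o,p} + {o,q} − {p,q} + {q,x}

cycle:no boundary:no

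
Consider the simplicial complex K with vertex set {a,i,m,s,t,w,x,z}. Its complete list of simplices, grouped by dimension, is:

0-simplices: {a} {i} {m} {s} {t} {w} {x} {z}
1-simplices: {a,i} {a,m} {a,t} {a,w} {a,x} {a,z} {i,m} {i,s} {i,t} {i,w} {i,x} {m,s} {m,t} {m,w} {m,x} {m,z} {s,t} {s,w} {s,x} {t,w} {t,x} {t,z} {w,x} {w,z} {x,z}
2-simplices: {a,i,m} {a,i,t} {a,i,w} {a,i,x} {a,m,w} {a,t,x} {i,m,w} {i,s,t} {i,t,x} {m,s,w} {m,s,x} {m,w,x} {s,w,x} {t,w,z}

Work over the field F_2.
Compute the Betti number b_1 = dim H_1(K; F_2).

b_1=7

n_0=8 n_1=25 n_2=14  [Z2]
∂1: piv[ai,am,at,aw,ax,az,is] rk=7  ker:im,it,iw,ix,ms,mt,mw,mx,mz,st,sw,sx,tw,tx,tz,wx,wz,xz
∂2: piv[aim,ait,aiw,aix,amw,atx,ist,msw,msx,mwx,twz] rk=11  ker:imw,itx,swx
b_1=(25−7)−11=7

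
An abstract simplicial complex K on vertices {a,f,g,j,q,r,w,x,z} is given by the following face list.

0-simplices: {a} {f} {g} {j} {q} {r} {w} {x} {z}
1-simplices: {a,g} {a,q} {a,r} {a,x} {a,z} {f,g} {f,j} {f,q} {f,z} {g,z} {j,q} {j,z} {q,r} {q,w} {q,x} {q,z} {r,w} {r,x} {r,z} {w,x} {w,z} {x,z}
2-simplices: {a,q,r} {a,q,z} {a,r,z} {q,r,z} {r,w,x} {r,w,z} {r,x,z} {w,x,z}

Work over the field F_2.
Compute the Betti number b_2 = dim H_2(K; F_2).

n_0=9 n_1=22 n_2=8  [Z2]
∂1: piv[ag,aq,ar,ax,az,fg,fj,qw] rk=8  ker:fq,fz,gz,jq,jz,qr,qx,qz,rw,rx,rz,wx,wz,xz
∂2: piv[aqr,aqz,arz,rwx,rwz,rxz] rk=6  ker:qrz,wxz
b_2=(8−6)−0=2

b_2=2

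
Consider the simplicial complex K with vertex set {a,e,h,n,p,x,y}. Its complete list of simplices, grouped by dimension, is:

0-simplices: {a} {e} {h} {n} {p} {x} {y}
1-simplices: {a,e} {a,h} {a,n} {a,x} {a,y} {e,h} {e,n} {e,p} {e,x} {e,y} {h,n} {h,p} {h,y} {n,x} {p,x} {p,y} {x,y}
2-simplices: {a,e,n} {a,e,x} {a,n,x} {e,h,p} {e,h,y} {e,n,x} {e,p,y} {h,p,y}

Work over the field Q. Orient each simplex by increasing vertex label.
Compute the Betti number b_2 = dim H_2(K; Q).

n_0=7 n_1=17 n_2=8  [Q]
∂1: piv[ae,ah,an,ax,ay,ep] rk=6  ker:eh,en,ex,ey,hn,hp,hy,nx,px,py,xy
∂2: piv[aen,aex,anx,ehp,ehy,epy] rk=6  ker:enx,hpy
b_2=(8−6)−0=2

b_2=2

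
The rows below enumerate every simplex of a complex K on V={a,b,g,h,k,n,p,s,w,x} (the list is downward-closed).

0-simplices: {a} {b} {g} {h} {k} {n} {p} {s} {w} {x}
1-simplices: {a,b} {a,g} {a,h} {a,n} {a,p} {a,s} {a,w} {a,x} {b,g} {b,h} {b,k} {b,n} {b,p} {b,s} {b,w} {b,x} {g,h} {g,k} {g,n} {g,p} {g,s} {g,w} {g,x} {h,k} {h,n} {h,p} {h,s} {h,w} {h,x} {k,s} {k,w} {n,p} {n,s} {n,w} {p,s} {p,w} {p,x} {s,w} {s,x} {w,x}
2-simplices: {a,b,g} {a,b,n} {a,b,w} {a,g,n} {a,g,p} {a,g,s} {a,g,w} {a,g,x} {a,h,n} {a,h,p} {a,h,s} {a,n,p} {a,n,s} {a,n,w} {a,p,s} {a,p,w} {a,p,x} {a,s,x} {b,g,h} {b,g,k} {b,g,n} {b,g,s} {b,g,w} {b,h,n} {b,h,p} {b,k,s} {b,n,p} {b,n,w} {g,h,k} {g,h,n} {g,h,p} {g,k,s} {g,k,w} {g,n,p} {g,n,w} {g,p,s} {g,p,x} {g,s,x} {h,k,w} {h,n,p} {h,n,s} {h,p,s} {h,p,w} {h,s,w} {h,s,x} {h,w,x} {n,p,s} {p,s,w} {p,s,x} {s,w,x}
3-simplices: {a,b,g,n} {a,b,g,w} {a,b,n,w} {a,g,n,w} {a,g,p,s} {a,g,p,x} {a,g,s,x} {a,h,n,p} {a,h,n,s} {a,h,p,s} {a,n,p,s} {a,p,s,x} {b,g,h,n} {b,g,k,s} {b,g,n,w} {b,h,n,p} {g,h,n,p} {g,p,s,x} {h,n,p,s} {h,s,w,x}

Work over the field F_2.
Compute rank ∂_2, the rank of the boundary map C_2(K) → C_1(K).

n_0=10 n_1=40 n_2=50 n_3=20  [Z2]
∂1: piv[ab,ag,ah,an,ap,as,aw,ax,bk] rk=9  ker:bg,bh,bn,bp,bs,bw,bx,gh,gk,gn,gp,gs,gw,gx,hk,hn,hp,hs,hw,hx,ks,kw,np,ns,nw,ps,pw,px,sw,sx,wx
∂2: piv[abg,abn,abw,agn,agp,ags,agw,agx,ahn,ahp,ahs,anp,ans,anw,aps,apw,apx,asx,bgh,bgk,bgs,bhn,bhp,bks,ghk,gkw,hkw,hsw,hsx,hwx] rk=30  ker:bgn,bgw,bnp,bnw,ghn,ghp,gks,gnp,gnw,gps,gpx,gsx,hnp,hns,hps,hpw,nps,psw,psx,swx
∂3: piv[abgn,abgw,abnw,agnw,agps,agpx,agsx,ahnp,ahns,ahps,anps,apsx,bghn,bgks,bhnp,ghnp,hswx] rk=17  ker:bgnw,gpsx,hnps
rk∂_2=30

rank∂_2=30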